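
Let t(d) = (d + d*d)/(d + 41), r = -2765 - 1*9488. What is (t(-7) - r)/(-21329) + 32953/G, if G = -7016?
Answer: -13410114281/2543952488 ≈ -5.2714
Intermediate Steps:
r = -12253 (r = -2765 - 9488 = -12253)
t(d) = (d + d**2)/(41 + d)
(t(-7) - r)/(-21329) + 32953/G = (-7*(1 - 7)/(41 - 7) - 1*(-12253))/(-21329) + 32953/(-7016) = (-7*(-6)/34 + 12253)*(-1/21329) + 32953*(-1/7016) = (-7*1/34*(-6) + 12253)*(-1/21329) - 32953/7016 = (21/17 + 12253)*(-1/21329) - 32953/7016 = (208322/17)*(-1/21329) - 32953/7016 = -208322/362593 - 32953/7016 = -13410114281/2543952488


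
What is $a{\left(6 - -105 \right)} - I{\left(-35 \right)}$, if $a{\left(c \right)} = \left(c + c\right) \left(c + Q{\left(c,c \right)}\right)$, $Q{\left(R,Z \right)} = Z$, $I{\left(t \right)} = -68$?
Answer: $49352$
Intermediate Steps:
$a{\left(c \right)} = 4 c^{2}$ ($a{\left(c \right)} = \left(c + c\right) \left(c + c\right) = 2 c 2 c = 4 c^{2}$)
$a{\left(6 - -105 \right)} - I{\left(-35 \right)} = 4 \left(6 - -105\right)^{2} - -68 = 4 \left(6 + 105\right)^{2} + 68 = 4 \cdot 111^{2} + 68 = 4 \cdot 12321 + 68 = 49284 + 68 = 49352$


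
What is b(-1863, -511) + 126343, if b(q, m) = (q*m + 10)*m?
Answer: -486347190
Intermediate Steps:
b(q, m) = m*(10 + m*q) (b(q, m) = (m*q + 10)*m = (10 + m*q)*m = m*(10 + m*q))
b(-1863, -511) + 126343 = -511*(10 - 511*(-1863)) + 126343 = -511*(10 + 951993) + 126343 = -511*952003 + 126343 = -486473533 + 126343 = -486347190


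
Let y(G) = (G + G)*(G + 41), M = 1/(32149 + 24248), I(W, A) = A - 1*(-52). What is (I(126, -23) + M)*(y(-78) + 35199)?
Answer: 22336214698/18799 ≈ 1.1882e+6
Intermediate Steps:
I(W, A) = 52 + A (I(W, A) = A + 52 = 52 + A)
M = 1/56397 ≈ 1.7731e-5
y(G) = 2*G*(41 + G) (y(G) = (2*G)*(41 + G) = 2*G*(41 + G))
(I(126, -23) + M)*(y(-78) + 35199) = ((52 - 23) + 1/56397)*(2*(-78)*(41 - 78) + 35199) = (29 + 1/56397)*(2*(-78)*(-37) + 35199) = 1635514*(5772 + 35199)/56397 = (1635514/56397)*40971 = 22336214698/18799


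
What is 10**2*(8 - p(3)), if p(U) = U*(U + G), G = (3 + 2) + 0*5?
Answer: -1600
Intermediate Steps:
G = 5 (G = 5 + 0 = 5)
p(U) = U*(5 + U) (p(U) = U*(U + 5) = U*(5 + U))
10**2*(8 - p(3)) = 10**2*(8 - 3*(5 + 3)) = 100*(8 - 3*8) = 100*(8 - 1*24) = 100*(8 - 24) = 100*(-16) = -1600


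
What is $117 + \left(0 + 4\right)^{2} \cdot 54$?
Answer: $981$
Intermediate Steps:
$117 + \left(0 + 4\right)^{2} \cdot 54 = 117 + 4^{2} \cdot 54 = 117 + 16 \cdot 54 = 117 + 864 = 981$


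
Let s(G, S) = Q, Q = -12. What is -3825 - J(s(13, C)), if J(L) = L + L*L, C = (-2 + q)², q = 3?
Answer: -3957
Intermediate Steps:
C = 1 (C = (-2 + 3)² = 1² = 1)
s(G, S) = -12
J(L) = L + L²
-3825 - J(s(13, C)) = -3825 - (-12)*(1 - 12) = -3825 - (-12)*(-11) = -3825 - 1*132 = -3825 - 132 = -3957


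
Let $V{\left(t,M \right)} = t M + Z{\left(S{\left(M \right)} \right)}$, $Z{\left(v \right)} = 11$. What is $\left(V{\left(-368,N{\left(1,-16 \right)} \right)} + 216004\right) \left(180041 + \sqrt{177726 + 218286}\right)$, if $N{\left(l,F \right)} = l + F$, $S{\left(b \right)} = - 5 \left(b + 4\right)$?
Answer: $39885382935 + 443070 \sqrt{99003} \approx 4.0025 \cdot 10^{10}$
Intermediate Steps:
$S{\left(b \right)} = -20 - 5 b$ ($S{\left(b \right)} = - 5 \left(4 + b\right) = -20 - 5 b$)
$N{\left(l,F \right)} = F + l$
$V{\left(t,M \right)} = 11 + M t$ ($V{\left(t,M \right)} = t M + 11 = M t + 11 = 11 + M t$)
$\left(V{\left(-368,N{\left(1,-16 \right)} \right)} + 216004\right) \left(180041 + \sqrt{177726 + 218286}\right) = \left(\left(11 + \left(-16 + 1\right) \left(-368\right)\right) + 216004\right) \left(180041 + \sqrt{177726 + 218286}\right) = \left(\left(11 - -5520\right) + 216004\right) \left(180041 + \sqrt{396012}\right) = \left(\left(11 + 5520\right) + 216004\right) \left(180041 + 2 \sqrt{99003}\right) = \left(5531 + 216004\right) \left(180041 + 2 \sqrt{99003}\right) = 221535 \left(180041 + 2 \sqrt{99003}\right) = 39885382935 + 443070 \sqrt{99003}$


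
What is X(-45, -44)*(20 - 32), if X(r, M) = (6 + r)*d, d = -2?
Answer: -936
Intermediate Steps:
X(r, M) = -12 - 2*r (X(r, M) = (6 + r)*(-2) = -12 - 2*r)
X(-45, -44)*(20 - 32) = (-12 - 2*(-45))*(20 - 32) = (-12 + 90)*(-12) = 78*(-12) = -936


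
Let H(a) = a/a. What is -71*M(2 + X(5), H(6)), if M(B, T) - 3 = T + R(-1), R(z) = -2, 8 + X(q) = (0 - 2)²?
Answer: -142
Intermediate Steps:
X(q) = -4 (X(q) = -8 + (0 - 2)² = -8 + (-2)² = -8 + 4 = -4)
H(a) = 1
M(B, T) = 1 + T (M(B, T) = 3 + (T - 2) = 3 + (-2 + T) = 1 + T)
-71*M(2 + X(5), H(6)) = -71*(1 + 1) = -71*2 = -142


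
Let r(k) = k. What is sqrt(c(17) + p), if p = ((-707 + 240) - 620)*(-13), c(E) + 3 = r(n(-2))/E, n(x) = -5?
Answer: sqrt(4082907)/17 ≈ 118.86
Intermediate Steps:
c(E) = -3 - 5/E
p = 14131 (p = (-467 - 620)*(-13) = -1087*(-13) = 14131)
sqrt(c(17) + p) = sqrt((-3 - 5/17) + 14131) = sqrt(-56/17 + 14131) = sqrt(240171/17) = sqrt(4082907)/17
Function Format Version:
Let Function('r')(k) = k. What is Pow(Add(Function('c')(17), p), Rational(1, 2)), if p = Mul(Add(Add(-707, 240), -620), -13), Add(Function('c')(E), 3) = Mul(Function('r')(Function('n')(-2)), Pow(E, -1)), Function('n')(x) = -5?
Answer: Mul(Rational(1, 17), Pow(4082907, Rational(1, 2))) ≈ 118.86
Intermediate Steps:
Function('c')(E) = Add(-3, Mul(-5, Pow(E, -1)))
p = 14131 (p = Mul(Add(-467, -620), -13) = Mul(-1087, -13) = 14131)
Pow(Add(Function('c')(17), p), Rational(1, 2)) = Pow(Add(Add(-3, Mul(-5, Pow(17, -1))), 14131), Rational(1, 2)) = Pow(Add(Add(-3, Mul(-5, Rational(1, 17))), 14131), Rational(1, 2)) = Pow(Add(Add(-3, Rational(-5, 17)), 14131), Rational(1, 2)) = Pow(Add(Rational(-56, 17), 14131), Rational(1, 2)) = Pow(Rational(240171, 17), Rational(1, 2)) = Mul(Rational(1, 17), Pow(4082907, Rational(1, 2)))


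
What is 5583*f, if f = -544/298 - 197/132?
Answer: -121443277/6556 ≈ -18524.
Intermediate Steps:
f = -65257/19668 (f = -544*1/298 - 197*1/132 = -272/149 - 197/132 = -65257/19668 ≈ -3.3179)
5583*f = 5583*(-65257/19668) = -121443277/6556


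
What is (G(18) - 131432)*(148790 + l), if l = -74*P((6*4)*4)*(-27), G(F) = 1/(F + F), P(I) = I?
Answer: -805778403749/18 ≈ -4.4765e+10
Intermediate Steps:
G(F) = 1/(2*F)
l = 191808 (l = -74*6*4*4*(-27) = -1776*4*(-27) = -74*96*(-27) = -7104*(-27) = 191808)
(G(18) - 131432)*(148790 + l) = ((1/2)/18 - 131432)*(148790 + 191808) = ((1/2)*(1/18) - 131432)*340598 = (1/36 - 131432)*340598 = -4731551/36*340598 = -805778403749/18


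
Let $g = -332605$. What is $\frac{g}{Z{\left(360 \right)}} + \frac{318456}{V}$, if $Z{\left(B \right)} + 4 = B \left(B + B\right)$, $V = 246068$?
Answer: $\frac{24966937}{2277851476} \approx 0.010961$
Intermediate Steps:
$Z{\left(B \right)} = -4 + 2 B^{2}$ ($Z{\left(B \right)} = -4 + B \left(B + B\right) = -4 + B 2 B = -4 + 2 B^{2}$)
$\frac{g}{Z{\left(360 \right)}} + \frac{318456}{V} = - \frac{332605}{-4 + 2 \cdot 360^{2}} + \frac{318456}{246068} = - \frac{332605}{-4 + 2 \cdot 129600} + 318456 \cdot \frac{1}{246068} = - \frac{332605}{-4 + 259200} + \frac{79614}{61517} = - \frac{332605}{259196} + \frac{79614}{61517} = \left(-332605\right) \frac{1}{259196} + \frac{79614}{61517} = - \frac{47515}{37028} + \frac{79614}{61517} = \frac{24966937}{2277851476}$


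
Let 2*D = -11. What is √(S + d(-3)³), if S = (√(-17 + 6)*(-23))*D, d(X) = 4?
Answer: √(256 + 506*I*√11)/2 ≈ 15.627 + 13.424*I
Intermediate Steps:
D = -11/2 (D = (½)*(-11) = -11/2 ≈ -5.5000)
S = 253*I*√11/2 (S = (√(-17 + 6)*(-23))*(-11/2) = (√(-11)*(-23))*(-11/2) = ((I*√11)*(-23))*(-11/2) = -23*I*√11*(-11/2) = 253*I*√11/2 ≈ 419.55*I)
√(S + d(-3)³) = √(253*I*√11/2 + 4³) = √(253*I*√11/2 + 64) = √(64 + 253*I*√11/2)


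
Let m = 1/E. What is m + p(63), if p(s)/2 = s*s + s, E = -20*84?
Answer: 13547519/1680 ≈ 8064.0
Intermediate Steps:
E = -1680
m = -1/1680 (m = 1/(-1680) = -1/1680 ≈ -0.00059524)
p(s) = 2*s + 2*s² (p(s) = 2*(s*s + s) = 2*(s² + s) = 2*(s + s²) = 2*s + 2*s²)
m + p(63) = -1/1680 + 2*63*(1 + 63) = -1/1680 + 2*63*64 = -1/1680 + 8064 = 13547519/1680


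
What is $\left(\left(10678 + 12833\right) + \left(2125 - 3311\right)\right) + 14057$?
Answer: $36382$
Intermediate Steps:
$\left(\left(10678 + 12833\right) + \left(2125 - 3311\right)\right) + 14057 = \left(23511 - 1186\right) + 14057 = 22325 + 14057 = 36382$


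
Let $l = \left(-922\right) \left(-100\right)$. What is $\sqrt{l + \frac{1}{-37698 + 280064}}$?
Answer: $\frac{\sqrt{5415945827785566}}{242366} \approx 303.64$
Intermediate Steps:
$l = 92200$
$\sqrt{l + \frac{1}{-37698 + 280064}} = \sqrt{92200 + \frac{1}{-37698 + 280064}} = \sqrt{92200 + \frac{1}{242366}} = \sqrt{\frac{22346145201}{242366}} = \frac{\sqrt{5415945827785566}}{242366}$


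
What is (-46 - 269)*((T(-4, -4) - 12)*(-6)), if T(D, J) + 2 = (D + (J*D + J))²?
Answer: 94500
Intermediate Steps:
T(D, J) = -2 + (D + J + D*J)² (T(D, J) = -2 + (D + (J*D + J))² = -2 + (D + (D*J + J))² = -2 + (D + (J + D*J))² = -2 + (D + J + D*J)²)
(-46 - 269)*((T(-4, -4) - 12)*(-6)) = (-46 - 269)*(((-2 + (-4 - 4 - 4*(-4))²) - 12)*(-6)) = -315*((-2 + (-4 - 4 + 16)²) - 12)*(-6) = -315*((-2 + 8²) - 12)*(-6) = -315*((-2 + 64) - 12)*(-6) = -315*(62 - 12)*(-6) = -15750*(-6) = -315*(-300) = 94500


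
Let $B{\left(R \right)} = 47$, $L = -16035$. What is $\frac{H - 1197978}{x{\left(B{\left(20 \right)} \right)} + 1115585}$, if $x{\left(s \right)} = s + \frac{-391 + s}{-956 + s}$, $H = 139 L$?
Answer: $- \frac{3115000287}{1014109832} \approx -3.0717$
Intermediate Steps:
$H = -2228865$ ($H = 139 \left(-16035\right) = -2228865$)
$x{\left(s \right)} = s + \frac{-391 + s}{-956 + s}$
$\frac{H - 1197978}{x{\left(B{\left(20 \right)} \right)} + 1115585} = \frac{-2228865 - 1197978}{\frac{-391 + 47^{2} - 44885}{-956 + 47} + 1115585} = - \frac{3426843}{\frac{-391 + 2209 - 44885}{-909} + 1115585} = - \frac{3426843}{\left(- \frac{1}{909}\right) \left(-43067\right) + 1115585} = - \frac{3426843}{\frac{43067}{909} + 1115585} = - \frac{3426843}{\frac{1014109832}{909}} = \left(-3426843\right) \frac{909}{1014109832} = - \frac{3115000287}{1014109832}$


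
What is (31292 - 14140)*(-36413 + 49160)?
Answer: 218636544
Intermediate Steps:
(31292 - 14140)*(-36413 + 49160) = 17152*12747 = 218636544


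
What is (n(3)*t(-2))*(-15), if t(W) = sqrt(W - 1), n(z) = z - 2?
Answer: -15*I*sqrt(3) ≈ -25.981*I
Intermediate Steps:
n(z) = -2 + z
t(W) = sqrt(-1 + W)
(n(3)*t(-2))*(-15) = ((-2 + 3)*sqrt(-1 - 2))*(-15) = (1*sqrt(-3))*(-15) = (1*(I*sqrt(3)))*(-15) = (I*sqrt(3))*(-15) = -15*I*sqrt(3)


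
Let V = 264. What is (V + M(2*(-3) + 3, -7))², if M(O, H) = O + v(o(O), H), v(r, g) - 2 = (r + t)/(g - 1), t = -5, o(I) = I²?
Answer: 275625/4 ≈ 68906.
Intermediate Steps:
v(r, g) = 2 + (-5 + r)/(-1 + g) (v(r, g) = 2 + (r - 5)/(g - 1) = 2 + (-5 + r)/(-1 + g))
M(O, H) = O + (-7 + O² + 2*H)/(-1 + H)
(V + M(2*(-3) + 3, -7))² = (264 + (-7 + (2*(-3) + 3)² + 2*(-7) + (2*(-3) + 3)*(-1 - 7))/(-1 - 7))² = (264 + (-7 + (-6 + 3)² - 14 + (-6 + 3)*(-8))/(-8))² = (264 - (-7 + (-3)² - 14 - 3*(-8))/8)² = (264 - (-7 + 9 - 14 + 24)/8)² = (264 - ⅛*12)² = (264 - 3/2)² = (525/2)² = 275625/4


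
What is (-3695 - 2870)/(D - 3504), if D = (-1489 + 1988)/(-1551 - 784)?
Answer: 15329275/8182339 ≈ 1.8735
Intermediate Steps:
D = -499/2335 (D = 499/(-2335) = 499*(-1/2335) = -499/2335 ≈ -0.21370)
(-3695 - 2870)/(D - 3504) = (-3695 - 2870)/(-499/2335 - 3504) = -6565/(-8182339/2335) = -6565*(-2335/8182339) = 15329275/8182339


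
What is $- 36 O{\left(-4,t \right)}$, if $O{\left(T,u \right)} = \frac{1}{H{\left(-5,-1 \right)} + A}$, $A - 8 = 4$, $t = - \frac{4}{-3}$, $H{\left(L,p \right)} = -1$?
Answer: $- \frac{36}{11} \approx -3.2727$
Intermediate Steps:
$t = \frac{4}{3}$ ($t = \left(-4\right) \left(- \frac{1}{3}\right) = \frac{4}{3} \approx 1.3333$)
$A = 12$ ($A = 8 + 4 = 12$)
$O{\left(T,u \right)} = \frac{1}{11}$ ($O{\left(T,u \right)} = \frac{1}{-1 + 12} = \frac{1}{11}$)
$- 36 O{\left(-4,t \right)} = \left(-36\right) \frac{1}{11} = - \frac{36}{11}$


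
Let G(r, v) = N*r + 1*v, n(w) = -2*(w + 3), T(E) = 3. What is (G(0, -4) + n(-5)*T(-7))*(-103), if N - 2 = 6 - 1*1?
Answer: -824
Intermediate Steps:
N = 7 (N = 2 + (6 - 1*1) = 2 + (6 - 1) = 2 + 5 = 7)
n(w) = -6 - 2*w (n(w) = -2*(3 + w) = -6 - 2*w)
G(r, v) = v + 7*r (G(r, v) = 7*r + 1*v = 7*r + v = v + 7*r)
(G(0, -4) + n(-5)*T(-7))*(-103) = ((-4 + 7*0) + (-6 - 2*(-5))*3)*(-103) = ((-4 + 0) + (-6 + 10)*3)*(-103) = (-4 + 4*3)*(-103) = (-4 + 12)*(-103) = 8*(-103) = -824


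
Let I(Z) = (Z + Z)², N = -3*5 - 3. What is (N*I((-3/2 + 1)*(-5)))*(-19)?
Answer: 8550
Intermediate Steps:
N = -18 (N = -15 - 3 = -18)
I(Z) = 4*Z² (I(Z) = (2*Z)² = 4*Z²)
(N*I((-3/2 + 1)*(-5)))*(-19) = -72*((-3/2 + 1)*(-5))²*(-19) = -72*(-½*(-5))²*(-19) = -72*(5/2)²*(-19) = -72*25/4*(-19) = -18*25*(-19) = -450*(-19) = 8550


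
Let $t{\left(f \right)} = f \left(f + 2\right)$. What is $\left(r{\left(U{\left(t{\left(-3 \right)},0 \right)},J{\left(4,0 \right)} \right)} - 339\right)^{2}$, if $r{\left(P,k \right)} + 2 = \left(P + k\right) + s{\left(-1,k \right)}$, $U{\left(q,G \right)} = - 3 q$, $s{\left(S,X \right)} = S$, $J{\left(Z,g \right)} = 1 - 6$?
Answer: $126736$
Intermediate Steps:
$J{\left(Z,g \right)} = -5$ ($J{\left(Z,g \right)} = 1 - 6 = -5$)
$t{\left(f \right)} = f \left(2 + f\right)$
$r{\left(P,k \right)} = -3 + P + k$ ($r{\left(P,k \right)} = -2 - \left(1 - P - k\right) = -2 + \left(-1 + P + k\right) = -3 + P + k$)
$\left(r{\left(U{\left(t{\left(-3 \right)},0 \right)},J{\left(4,0 \right)} \right)} - 339\right)^{2} = \left(\left(-3 - 3 \left(- 3 \left(2 - 3\right)\right) - 5\right) - 339\right)^{2} = \left(\left(-3 - 3 \left(\left(-3\right) \left(-1\right)\right) - 5\right) - 339\right)^{2} = \left(\left(-3 - 9 - 5\right) - 339\right)^{2} = \left(-17 - 339\right)^{2} = \left(-356\right)^{2} = 126736$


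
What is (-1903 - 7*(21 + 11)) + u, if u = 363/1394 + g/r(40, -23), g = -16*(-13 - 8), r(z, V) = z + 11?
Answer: -2955491/1394 ≈ -2120.2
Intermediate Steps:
r(z, V) = 11 + z
g = 336 (g = -16*(-21) = 336)
u = 9547/1394 (u = 363/1394 + 336/(11 + 40) = 363*(1/1394) + 336/51 = 363/1394 + 336*(1/51) = 363/1394 + 112/17 = 9547/1394 ≈ 6.8486)
(-1903 - 7*(21 + 11)) + u = (-1903 - 7*(21 + 11)) + 9547/1394 = (-1903 - 7*32) + 9547/1394 = (-1903 - 224) + 9547/1394 = -2127 + 9547/1394 = -2955491/1394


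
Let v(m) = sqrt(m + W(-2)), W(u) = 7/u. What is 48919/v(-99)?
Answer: -48919*I*sqrt(410)/205 ≈ -4831.9*I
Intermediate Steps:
v(m) = sqrt(-7/2 + m) (v(m) = sqrt(m + 7/(-2)) = sqrt(m + 7*(-1/2)) = sqrt(m - 7/2) = sqrt(-7/2 + m))
48919/v(-99) = 48919/((sqrt(-14 + 4*(-99))/2)) = 48919/((sqrt(-14 - 396)/2)) = 48919/((sqrt(-410)/2)) = 48919/(((I*sqrt(410))/2)) = 48919/((I*sqrt(410)/2)) = 48919*(-I*sqrt(410)/205) = -48919*I*sqrt(410)/205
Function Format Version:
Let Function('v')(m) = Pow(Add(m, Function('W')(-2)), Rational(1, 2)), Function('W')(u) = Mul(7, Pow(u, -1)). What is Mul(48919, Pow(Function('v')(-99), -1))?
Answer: Mul(Rational(-48919, 205), I, Pow(410, Rational(1, 2))) ≈ Mul(-4831.9, I)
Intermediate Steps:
Function('v')(m) = Pow(Add(Rational(-7, 2), m), Rational(1, 2)) (Function('v')(m) = Pow(Add(m, Mul(7, Pow(-2, -1))), Rational(1, 2)) = Pow(Add(m, Mul(7, Rational(-1, 2))), Rational(1, 2)) = Pow(Add(m, Rational(-7, 2)), Rational(1, 2)) = Pow(Add(Rational(-7, 2), m), Rational(1, 2)))
Mul(48919, Pow(Function('v')(-99), -1)) = Mul(48919, Pow(Mul(Rational(1, 2), Pow(Add(-14, Mul(4, -99)), Rational(1, 2))), -1)) = Mul(48919, Pow(Mul(Rational(1, 2), Pow(Add(-14, -396), Rational(1, 2))), -1)) = Mul(48919, Pow(Mul(Rational(1, 2), Pow(-410, Rational(1, 2))), -1)) = Mul(48919, Pow(Mul(Rational(1, 2), Mul(I, Pow(410, Rational(1, 2)))), -1)) = Mul(48919, Pow(Mul(Rational(1, 2), I, Pow(410, Rational(1, 2))), -1)) = Mul(48919, Mul(Rational(-1, 205), I, Pow(410, Rational(1, 2)))) = Mul(Rational(-48919, 205), I, Pow(410, Rational(1, 2)))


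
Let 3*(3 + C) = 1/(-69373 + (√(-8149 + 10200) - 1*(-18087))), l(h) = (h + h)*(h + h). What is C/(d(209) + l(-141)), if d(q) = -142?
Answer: -23672316991/626383932064770 - √2051/626383932064770 ≈ -3.7792e-5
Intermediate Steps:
l(h) = 4*h² (l(h) = (2*h)*(2*h) = 4*h²)
C = -3 + 1/(3*(-51286 + √2051)) (C = -3 + 1/(3*(-69373 + (√(-8149 + 10200) - 1*(-18087)))) = -3 + 1/(3*(-69373 + (√2051 + 18087))) = -3 + 1/(3*(-69373 + (18087 + √2051))) = -3 + 1/(3*(-51286 + √2051)) ≈ -3.0000)
C/(d(209) + l(-141)) = (-23672316991/7890755235 - √2051/7890755235)/(-142 + 4*(-141)²) = (-23672316991/7890755235 - √2051/7890755235)/(-142 + 4*19881) = (-23672316991/7890755235 - √2051/7890755235)/(-142 + 79524) = (-23672316991/7890755235 - √2051/7890755235)/79382 = (-23672316991/7890755235 - √2051/7890755235)*(1/79382) = -23672316991/626383932064770 - √2051/626383932064770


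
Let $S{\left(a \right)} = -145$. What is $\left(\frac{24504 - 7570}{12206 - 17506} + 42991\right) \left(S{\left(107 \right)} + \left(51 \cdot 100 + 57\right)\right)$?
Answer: $\frac{285477713598}{1325} \approx 2.1545 \cdot 10^{8}$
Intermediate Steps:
$\left(\frac{24504 - 7570}{12206 - 17506} + 42991\right) \left(S{\left(107 \right)} + \left(51 \cdot 100 + 57\right)\right) = \left(\frac{24504 - 7570}{12206 - 17506} + 42991\right) \left(-145 + \left(51 \cdot 100 + 57\right)\right) = \left(\frac{16934}{-5300} + 42991\right) \left(-145 + \left(5100 + 57\right)\right) = \left(16934 \left(- \frac{1}{5300}\right) + 42991\right) \left(-145 + 5157\right) = \left(- \frac{8467}{2650} + 42991\right) 5012 = \frac{113917683}{2650} \cdot 5012 = \frac{285477713598}{1325}$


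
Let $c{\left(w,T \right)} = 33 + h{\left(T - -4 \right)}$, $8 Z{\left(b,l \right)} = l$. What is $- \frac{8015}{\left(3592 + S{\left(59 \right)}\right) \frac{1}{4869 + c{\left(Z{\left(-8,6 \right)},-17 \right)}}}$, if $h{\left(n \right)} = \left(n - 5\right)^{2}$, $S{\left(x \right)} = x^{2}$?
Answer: $- \frac{41886390}{7073} \approx -5922.0$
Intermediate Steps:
$Z{\left(b,l \right)} = \frac{l}{8}$
$h{\left(n \right)} = \left(-5 + n\right)^{2}$
$c{\left(w,T \right)} = 33 + \left(-1 + T\right)^{2}$ ($c{\left(w,T \right)} = 33 + \left(-5 + \left(T - -4\right)\right)^{2} = 33 + \left(-5 + \left(T + 4\right)\right)^{2} = 33 + \left(-5 + \left(4 + T\right)\right)^{2} = 33 + \left(-1 + T\right)^{2}$)
$- \frac{8015}{\left(3592 + S{\left(59 \right)}\right) \frac{1}{4869 + c{\left(Z{\left(-8,6 \right)},-17 \right)}}} = - \frac{8015}{\left(3592 + 59^{2}\right) \frac{1}{4869 + \left(33 + \left(-1 - 17\right)^{2}\right)}} = - \frac{8015}{\left(3592 + 3481\right) \frac{1}{4869 + \left(33 + \left(-18\right)^{2}\right)}} = - \frac{8015}{7073 \frac{1}{4869 + \left(33 + 324\right)}} = - \frac{8015}{7073 \frac{1}{4869 + 357}} = - \frac{8015}{7073 \cdot \frac{1}{5226}} = - \frac{8015}{\frac{7073}{5226}} = \left(-8015\right) \frac{5226}{7073} = - \frac{41886390}{7073}$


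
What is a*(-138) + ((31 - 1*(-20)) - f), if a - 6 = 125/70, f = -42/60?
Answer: -71591/70 ≈ -1022.7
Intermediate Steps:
f = -7/10 (f = -42*1/60 = -7/10 ≈ -0.70000)
a = 109/14 (a = 6 + 125/70 = 6 + 125*(1/70) = 6 + 25/14 = 109/14 ≈ 7.7857)
a*(-138) + ((31 - 1*(-20)) - f) = (109/14)*(-138) + ((31 - 1*(-20)) - 1*(-7/10)) = -7521/7 + ((31 + 20) + 7/10) = -7521/7 + (51 + 7/10) = -7521/7 + 517/10 = -71591/70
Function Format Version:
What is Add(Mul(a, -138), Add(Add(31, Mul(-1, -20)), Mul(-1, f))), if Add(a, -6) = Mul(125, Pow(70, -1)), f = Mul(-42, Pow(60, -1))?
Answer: Rational(-71591, 70) ≈ -1022.7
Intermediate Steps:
f = Rational(-7, 10) (f = Mul(-42, Rational(1, 60)) = Rational(-7, 10) ≈ -0.70000)
a = Rational(109, 14) (a = Add(6, Mul(125, Pow(70, -1))) = Add(6, Mul(125, Rational(1, 70))) = Add(6, Rational(25, 14)) = Rational(109, 14) ≈ 7.7857)
Add(Mul(a, -138), Add(Add(31, Mul(-1, -20)), Mul(-1, f))) = Add(Mul(Rational(109, 14), -138), Add(Add(31, Mul(-1, -20)), Mul(-1, Rational(-7, 10)))) = Add(Rational(-7521, 7), Add(Add(31, 20), Rational(7, 10))) = Add(Rational(-7521, 7), Add(51, Rational(7, 10))) = Add(Rational(-7521, 7), Rational(517, 10)) = Rational(-71591, 70)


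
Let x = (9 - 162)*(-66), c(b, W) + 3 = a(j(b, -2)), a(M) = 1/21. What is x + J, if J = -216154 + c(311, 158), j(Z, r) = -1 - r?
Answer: -4327238/21 ≈ -2.0606e+5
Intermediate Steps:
a(M) = 1/21
c(b, W) = -62/21 (c(b, W) = -3 + 1/21 = -62/21)
J = -4539296/21 (J = -216154 - 62/21 = -4539296/21 ≈ -2.1616e+5)
x = 10098 (x = -153*(-66) = 10098)
x + J = 10098 - 4539296/21 = -4327238/21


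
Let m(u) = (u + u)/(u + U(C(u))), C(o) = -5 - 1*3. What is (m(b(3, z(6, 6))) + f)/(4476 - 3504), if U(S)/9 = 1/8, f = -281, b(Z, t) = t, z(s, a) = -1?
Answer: -11/36 ≈ -0.30556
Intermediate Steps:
C(o) = -8 (C(o) = -5 - 3 = -8)
U(S) = 9/8
m(u) = 2*u/(9/8 + u) (m(u) = (u + u)/(u + 9/8) = (2*u)/(9/8 + u) = 2*u/(9/8 + u))
(m(b(3, z(6, 6))) + f)/(4476 - 3504) = (16*(-1)/(9 + 8*(-1)) - 281)/(4476 - 3504) = (16*(-1)/(9 - 8) - 281)/972 = (16*(-1)/1 - 281)*(1/972) = (16*(-1)*1 - 281)*(1/972) = (-16 - 281)*(1/972) = -297*1/972 = -11/36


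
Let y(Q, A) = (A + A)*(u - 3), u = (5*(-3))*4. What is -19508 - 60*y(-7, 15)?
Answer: 93892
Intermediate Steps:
u = -60 (u = -15*4 = -60)
y(Q, A) = -126*A (y(Q, A) = (A + A)*(-60 - 3) = (2*A)*(-63) = -126*A)
-19508 - 60*y(-7, 15) = -19508 - 60*(-126*15) = -19508 - 60*(-1890) = -19508 - 1*(-113400) = -19508 + 113400 = 93892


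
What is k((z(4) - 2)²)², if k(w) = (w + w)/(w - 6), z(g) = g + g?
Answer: 144/25 ≈ 5.7600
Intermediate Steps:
z(g) = 2*g
k(w) = 2*w/(-6 + w) (k(w) = (2*w)/(-6 + w) = 2*w/(-6 + w))
k((z(4) - 2)²)² = (2*(2*4 - 2)²/(-6 + (2*4 - 2)²))² = (2*(8 - 2)²/(-6 + (8 - 2)²))² = (2*6²/(-6 + 6²))² = (2*36/(-6 + 36))² = (2*36/30)² = (2*36*(1/30))² = (12/5)² = 144/25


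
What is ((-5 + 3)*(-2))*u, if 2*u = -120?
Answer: -240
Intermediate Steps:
u = -60 (u = (½)*(-120) = -60)
((-5 + 3)*(-2))*u = ((-5 + 3)*(-2))*(-60) = -2*(-2)*(-60) = 4*(-60) = -240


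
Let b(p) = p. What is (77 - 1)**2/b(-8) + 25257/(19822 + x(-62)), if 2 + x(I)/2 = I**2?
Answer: -19834075/27506 ≈ -721.08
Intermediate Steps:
x(I) = -4 + 2*I**2
(77 - 1)**2/b(-8) + 25257/(19822 + x(-62)) = (77 - 1)**2/(-8) + 25257/(19822 + (-4 + 2*(-62)**2)) = 76**2*(-1/8) + 25257/(19822 + (-4 + 2*3844)) = 5776*(-1/8) + 25257/(19822 + (-4 + 7688)) = -722 + 25257/(19822 + 7684) = -722 + 25257/27506 = -19834075/27506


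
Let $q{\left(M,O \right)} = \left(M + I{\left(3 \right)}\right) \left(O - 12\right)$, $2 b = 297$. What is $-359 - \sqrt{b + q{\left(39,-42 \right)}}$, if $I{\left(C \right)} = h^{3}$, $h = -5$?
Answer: $-359 - \frac{3 \sqrt{2130}}{2} \approx -428.23$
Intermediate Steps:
$b = \frac{297}{2}$ ($b = \frac{1}{2} \cdot 297 = \frac{297}{2} \approx 148.5$)
$I{\left(C \right)} = -125$ ($I{\left(C \right)} = \left(-5\right)^{3} = -125$)
$q{\left(M,O \right)} = \left(-125 + M\right) \left(-12 + O\right)$ ($q{\left(M,O \right)} = \left(M - 125\right) \left(O - 12\right) = \left(-125 + M\right) \left(-12 + O\right)$)
$-359 - \sqrt{b + q{\left(39,-42 \right)}} = -359 - \sqrt{\frac{297}{2} + \left(1500 - -5250 - 468 + 39 \left(-42\right)\right)} = -359 - \sqrt{\frac{297}{2} + \left(1500 + 5250 - 468 - 1638\right)} = -359 - \sqrt{\frac{297}{2} + 4644} = -359 - \sqrt{\frac{9585}{2}} = -359 - \frac{3 \sqrt{2130}}{2}$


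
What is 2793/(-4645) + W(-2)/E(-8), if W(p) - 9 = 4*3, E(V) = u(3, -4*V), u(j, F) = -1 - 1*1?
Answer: -103131/9290 ≈ -11.101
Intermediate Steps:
u(j, F) = -2 (u(j, F) = -1 - 1 = -2)
E(V) = -2
W(p) = 21 (W(p) = 9 + 4*3 = 9 + 12 = 21)
2793/(-4645) + W(-2)/E(-8) = 2793/(-4645) + 21/(-2) = 2793*(-1/4645) + 21*(-½) = -2793/4645 - 21/2 = -103131/9290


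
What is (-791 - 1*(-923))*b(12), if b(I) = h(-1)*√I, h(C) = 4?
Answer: 1056*√3 ≈ 1829.0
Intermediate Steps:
b(I) = 4*√I
(-791 - 1*(-923))*b(12) = (-791 - 1*(-923))*(4*√12) = (-791 + 923)*(4*(2*√3)) = 132*(8*√3) = 1056*√3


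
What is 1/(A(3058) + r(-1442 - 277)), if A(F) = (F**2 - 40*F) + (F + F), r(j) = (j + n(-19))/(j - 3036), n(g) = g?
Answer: 4755/43913187538 ≈ 1.0828e-7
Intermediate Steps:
r(j) = (-19 + j)/(-3036 + j) (r(j) = (j - 19)/(j - 3036) = (-19 + j)/(-3036 + j))
A(F) = F**2 - 38*F (A(F) = (F**2 - 40*F) + 2*F = F**2 - 38*F)
1/(A(3058) + r(-1442 - 277)) = 1/(3058*(-38 + 3058) + (-19 + (-1442 - 277))/(-3036 + (-1442 - 277))) = 1/(3058*3020 + (-19 - 1719)/(-3036 - 1719)) = 1/(9235160 - 1738/(-4755)) = 1/(9235160 - 1/4755*(-1738)) = 1/(9235160 + 1738/4755) = 1/(43913187538/4755) = 4755/43913187538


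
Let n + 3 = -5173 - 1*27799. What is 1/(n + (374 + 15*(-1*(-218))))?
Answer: -1/29331 ≈ -3.4094e-5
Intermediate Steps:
n = -32975 (n = -3 + (-5173 - 1*27799) = -3 + (-5173 - 27799) = -3 - 32972 = -32975)
1/(n + (374 + 15*(-1*(-218)))) = 1/(-32975 + (374 + 15*(-1*(-218)))) = 1/(-32975 + (374 + 15*218)) = 1/(-32975 + (374 + 3270)) = 1/(-32975 + 3644) = 1/(-29331) = -1/29331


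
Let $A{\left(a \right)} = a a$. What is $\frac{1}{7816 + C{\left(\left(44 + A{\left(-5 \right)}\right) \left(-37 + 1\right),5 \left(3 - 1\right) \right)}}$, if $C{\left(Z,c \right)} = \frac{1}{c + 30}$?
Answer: $\frac{40}{312641} \approx 0.00012794$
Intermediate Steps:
$A{\left(a \right)} = a^{2}$
$C{\left(Z,c \right)} = \frac{1}{30 + c}$
$\frac{1}{7816 + C{\left(\left(44 + A{\left(-5 \right)}\right) \left(-37 + 1\right),5 \left(3 - 1\right) \right)}} = \frac{1}{7816 + \frac{1}{30 + 5 \left(3 - 1\right)}} = \frac{1}{7816 + \frac{1}{30 + 5 \cdot 2}} = \frac{1}{7816 + \frac{1}{30 + 10}} = \frac{1}{7816 + \frac{1}{40}} = \frac{1}{\frac{312641}{40}} = \frac{40}{312641}$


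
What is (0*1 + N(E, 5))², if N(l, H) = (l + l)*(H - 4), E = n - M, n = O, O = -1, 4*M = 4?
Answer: 16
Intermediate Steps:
M = 1 (M = (¼)*4 = 1)
n = -1
E = -2 (E = -1 - 1*1 = -1 - 1 = -2)
N(l, H) = 2*l*(-4 + H) (N(l, H) = (2*l)*(-4 + H) = 2*l*(-4 + H))
(0*1 + N(E, 5))² = (0*1 + 2*(-2)*(-4 + 5))² = (0 + 2*(-2)*1)² = (0 - 4)² = (-4)² = 16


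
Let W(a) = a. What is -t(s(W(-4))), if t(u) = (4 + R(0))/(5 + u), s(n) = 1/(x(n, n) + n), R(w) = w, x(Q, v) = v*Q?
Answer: -48/61 ≈ -0.78689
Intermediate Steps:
x(Q, v) = Q*v
s(n) = 1/(n + n²) (s(n) = 1/(n*n + n) = 1/(n² + n) = 1/(n + n²))
t(u) = 4/(5 + u) (t(u) = (4 + 0)/(5 + u) = 4/(5 + u))
-t(s(W(-4))) = -4/(5 + 1/((-4)*(1 - 4))) = -4/(5 - ¼/(-3)) = -4/(5 - ¼*(-⅓)) = -4/(5 + 1/12) = -4/61/12 = -4*12/61 = -1*48/61 = -48/61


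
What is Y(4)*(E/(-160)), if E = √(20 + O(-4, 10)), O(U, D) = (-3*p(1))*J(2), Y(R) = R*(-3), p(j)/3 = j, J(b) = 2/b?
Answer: 3*√11/40 ≈ 0.24875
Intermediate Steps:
p(j) = 3*j
Y(R) = -3*R
O(U, D) = -9 (O(U, D) = (-9)*(2/2) = (-3*3)*(2*(½)) = -9*1 = -9)
E = √11 (E = √(20 - 9) = √11 ≈ 3.3166)
Y(4)*(E/(-160)) = (-3*4)*(√11/(-160)) = -12*√11*(-1)/160 = -(-3)*√11/40 = 3*√11/40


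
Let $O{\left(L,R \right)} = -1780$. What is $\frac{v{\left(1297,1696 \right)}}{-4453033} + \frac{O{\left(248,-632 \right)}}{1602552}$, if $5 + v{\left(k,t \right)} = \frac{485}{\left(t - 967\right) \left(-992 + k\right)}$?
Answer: $- \frac{2257197830719}{2034233532785034} \approx -0.0011096$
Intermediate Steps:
$v{\left(k,t \right)} = -5 + \frac{485}{\left(-992 + k\right) \left(-967 + t\right)}$ ($v{\left(k,t \right)} = -5 + \frac{485}{\left(t - 967\right) \left(-992 + k\right)} = -5 + \frac{485}{\left(-967 + t\right) \left(-992 + k\right)} = -5 + \frac{485}{\left(-992 + k\right) \left(-967 + t\right)}$)
$\frac{v{\left(1297,1696 \right)}}{-4453033} + \frac{O{\left(248,-632 \right)}}{1602552} = \frac{5 \frac{1}{959264 - 1682432 - 1254199 + 1297 \cdot 1696} \left(-959167 + 967 \cdot 1297 + 992 \cdot 1696 - 1297 \cdot 1696\right)}{-4453033} - \frac{1780}{1602552} = \frac{5 \left(-959167 + 1254199 + 1682432 - 2199712\right)}{959264 - 1682432 - 1254199 + 2199712} \left(- \frac{1}{4453033}\right) - \frac{445}{400638} = 5 \cdot \frac{1}{222345} \left(-222248\right) \left(- \frac{1}{4453033}\right) - \frac{445}{400638} = \left(- \frac{222248}{44469}\right) \left(- \frac{1}{4453033}\right) - \frac{445}{400638} = \frac{17096}{15232455729} - \frac{445}{400638} = - \frac{2257197830719}{2034233532785034}$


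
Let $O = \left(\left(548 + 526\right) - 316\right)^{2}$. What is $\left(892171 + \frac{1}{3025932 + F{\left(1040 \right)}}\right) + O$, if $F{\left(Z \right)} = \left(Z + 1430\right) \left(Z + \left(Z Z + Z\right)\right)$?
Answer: $\frac{3930432560828021}{2679715532} \approx 1.4667 \cdot 10^{6}$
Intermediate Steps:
$F{\left(Z \right)} = \left(1430 + Z\right) \left(Z^{2} + 2 Z\right)$ ($F{\left(Z \right)} = \left(1430 + Z\right) \left(Z + \left(Z^{2} + Z\right)\right) = \left(1430 + Z\right) \left(Z + \left(Z + Z^{2}\right)\right) = \left(1430 + Z\right) \left(Z^{2} + 2 Z\right)$)
$O = 574564$ ($O = \left(1074 - 316\right)^{2} = 758^{2} = 574564$)
$\left(892171 + \frac{1}{3025932 + F{\left(1040 \right)}}\right) + O = \left(892171 + \frac{1}{3025932 + 1040 \left(2860 + 1040^{2} + 1432 \cdot 1040\right)}\right) + 574564 = \left(892171 + \frac{1}{3025932 + 1040 \left(2860 + 1081600 + 1489280\right)}\right) + 574564 = \left(892171 + \frac{1}{3025932 + 1040 \cdot 2573740}\right) + 574564 = \left(892171 + \frac{1}{3025932 + 2676689600}\right) + 574564 = \left(892171 + \frac{1}{2679715532}\right) + 574564 = \frac{2390764485899973}{2679715532} + 574564 = \frac{3930432560828021}{2679715532}$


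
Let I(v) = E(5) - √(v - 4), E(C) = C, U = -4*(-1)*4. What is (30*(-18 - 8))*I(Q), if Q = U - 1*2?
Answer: -3900 + 780*√10 ≈ -1433.4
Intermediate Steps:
U = 16 (U = 4*4 = 16)
Q = 14 (Q = 16 - 1*2 = 16 - 2 = 14)
I(v) = 5 - √(-4 + v) (I(v) = 5 - √(v - 4) = 5 - √(-4 + v))
(30*(-18 - 8))*I(Q) = (30*(-18 - 8))*(5 - √(-4 + 14)) = (30*(-26))*(5 - √10) = -780*(5 - √10) = -3900 + 780*√10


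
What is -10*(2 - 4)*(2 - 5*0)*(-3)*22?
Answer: -2640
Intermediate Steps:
-10*(2 - 4)*(2 - 5*0)*(-3)*22 = -10*(-2*(2 + 0))*(-3)*22 = -10*(-2*2)*(-3)*22 = -(-40)*(-3)*22 = -10*12*22 = -120*22 = -2640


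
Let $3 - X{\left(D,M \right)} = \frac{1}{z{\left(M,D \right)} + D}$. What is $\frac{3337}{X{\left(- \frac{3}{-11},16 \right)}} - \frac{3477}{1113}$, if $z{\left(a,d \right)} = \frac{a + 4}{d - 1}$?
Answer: $\frac{739469952}{674849} \approx 1095.8$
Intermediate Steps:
$z{\left(a,d \right)} = \frac{4 + a}{-1 + d}$
$X{\left(D,M \right)} = 3 - \frac{1}{D + \frac{4 + M}{-1 + D}}$ ($X{\left(D,M \right)} = 3 - \frac{1}{\frac{4 + M}{-1 + D} + D} = 3 - \frac{1}{D + \frac{4 + M}{-1 + D}}$)
$\frac{3337}{X{\left(- \frac{3}{-11},16 \right)}} - \frac{3477}{1113} = \frac{3337}{\frac{1}{4 + 16 + - \frac{3}{-11} \left(-1 - \frac{3}{-11}\right)} \left(12 + 3 \cdot 16 + \left(-1 - \frac{3}{-11}\right) \left(-1 + 3 \left(- \frac{3}{-11}\right)\right)\right)} - \frac{3477}{1113} = \frac{3337}{\frac{1}{4 + 16 + \left(-3\right) \left(- \frac{1}{11}\right) \left(-1 - - \frac{3}{11}\right)} \left(12 + 48 + \left(-1 - - \frac{3}{11}\right) \left(-1 + 3 \left(\left(-3\right) \left(- \frac{1}{11}\right)\right)\right)\right)} - \frac{1159}{371} = \frac{3337}{\frac{1}{4 + 16 + \frac{3 \left(-1 + \frac{3}{11}\right)}{11}} \left(12 + 48 + \left(-1 + \frac{3}{11}\right) \left(-1 + 3 \cdot \frac{3}{11}\right)\right)} - \frac{1159}{371} = \frac{3337}{\frac{1}{4 + 16 + \frac{3}{11} \left(- \frac{8}{11}\right)} \left(12 + 48 - \frac{8 \left(-1 + \frac{9}{11}\right)}{11}\right)} - \frac{1159}{371} = \frac{3337}{\frac{1}{4 + 16 - \frac{24}{121}} \left(12 + 48 - - \frac{16}{121}\right)} - \frac{1159}{371} = \frac{3337}{\frac{1}{\frac{2396}{121}} \left(12 + 48 + \frac{16}{121}\right)} - \frac{1159}{371} = \frac{3337}{\frac{121}{2396} \cdot \frac{7276}{121}} - \frac{1159}{371} = \frac{3337}{\frac{1819}{599}} - \frac{1159}{371} = 3337 \cdot \frac{599}{1819} - \frac{1159}{371} = \frac{1998863}{1819} - \frac{1159}{371} = \frac{739469952}{674849}$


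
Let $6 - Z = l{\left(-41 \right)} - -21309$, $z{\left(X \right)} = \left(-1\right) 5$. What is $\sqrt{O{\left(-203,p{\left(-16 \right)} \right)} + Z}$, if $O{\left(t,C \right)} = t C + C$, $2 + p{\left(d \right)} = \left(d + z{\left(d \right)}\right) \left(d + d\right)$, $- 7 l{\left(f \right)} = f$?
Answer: $\frac{3 i \sqrt{852866}}{7} \approx 395.79 i$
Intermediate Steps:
$z{\left(X \right)} = -5$
$l{\left(f \right)} = - \frac{f}{7}$
$p{\left(d \right)} = -2 + 2 d \left(-5 + d\right)$ ($p{\left(d \right)} = -2 + \left(d - 5\right) \left(d + d\right) = -2 + \left(-5 + d\right) 2 d = -2 + 2 d \left(-5 + d\right)$)
$O{\left(t,C \right)} = C + C t$ ($O{\left(t,C \right)} = C t + C = C + C t$)
$Z = - \frac{149162}{7}$ ($Z = 6 - \left(\left(- \frac{1}{7}\right) \left(-41\right) - -21309\right) = 6 - \left(\frac{41}{7} + 21309\right) = 6 - \frac{149204}{7} = - \frac{149162}{7} \approx -21309.0$)
$\sqrt{O{\left(-203,p{\left(-16 \right)} \right)} + Z} = \sqrt{\left(-2 - -160 + 2 \left(-16\right)^{2}\right) \left(1 - 203\right) - \frac{149162}{7}} = \sqrt{\left(-2 + 160 + 2 \cdot 256\right) \left(-202\right) - \frac{149162}{7}} = \sqrt{\left(-2 + 160 + 512\right) \left(-202\right) - \frac{149162}{7}} = \sqrt{670 \left(-202\right) - \frac{149162}{7}} = \sqrt{-135340 - \frac{149162}{7}} = \sqrt{- \frac{1096542}{7}} = \frac{3 i \sqrt{852866}}{7}$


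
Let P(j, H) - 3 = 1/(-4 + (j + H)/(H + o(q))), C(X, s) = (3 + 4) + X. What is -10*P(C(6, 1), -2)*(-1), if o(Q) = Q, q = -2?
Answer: 770/27 ≈ 28.519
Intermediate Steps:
C(X, s) = 7 + X
P(j, H) = 3 + 1/(-4 + (H + j)/(-2 + H)) (P(j, H) = 3 + 1/(-4 + (j + H)/(H - 2)) = 3 + 1/(-4 + (H + j)/(-2 + H)))
-10*P(C(6, 1), -2)*(-1) = -10*(22 - 8*(-2) + 3*(7 + 6))/(8 + (7 + 6) - 3*(-2))*(-1) = -10*(22 + 16 + 3*13)/(8 + 13 + 6)*(-1) = -10*(22 + 16 + 39)/27*(-1) = -10*77/27*(-1) = -770/27*(-1) = 770/27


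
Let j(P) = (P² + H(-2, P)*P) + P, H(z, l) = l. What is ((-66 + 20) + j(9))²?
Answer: 15625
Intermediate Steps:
j(P) = P + 2*P² (j(P) = (P² + P*P) + P = (P² + P²) + P = 2*P² + P = P + 2*P²)
((-66 + 20) + j(9))² = ((-66 + 20) + 9*(1 + 2*9))² = (-46 + 9*(1 + 18))² = (-46 + 9*19)² = (-46 + 171)² = 125² = 15625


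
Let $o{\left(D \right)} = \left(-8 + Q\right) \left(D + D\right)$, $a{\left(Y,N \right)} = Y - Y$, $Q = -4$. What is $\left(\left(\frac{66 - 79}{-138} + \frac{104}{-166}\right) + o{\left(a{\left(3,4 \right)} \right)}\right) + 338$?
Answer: $\frac{3865355}{11454} \approx 337.47$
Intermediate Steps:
$a{\left(Y,N \right)} = 0$
$o{\left(D \right)} = - 24 D$ ($o{\left(D \right)} = \left(-8 - 4\right) \left(D + D\right) = - 12 \cdot 2 D = - 24 D$)
$\left(\left(\frac{66 - 79}{-138} + \frac{104}{-166}\right) + o{\left(a{\left(3,4 \right)} \right)}\right) + 338 = \left(\left(\frac{66 - 79}{-138} + \frac{104}{-166}\right) - 0\right) + 338 = \left(\left(\left(66 - 79\right) \left(- \frac{1}{138}\right) + 104 \left(- \frac{1}{166}\right)\right) + 0\right) + 338 = \left(\left(\left(-13\right) \left(- \frac{1}{138}\right) - \frac{52}{83}\right) + 0\right) + 338 = \left(\left(\frac{13}{138} - \frac{52}{83}\right) + 0\right) + 338 = \left(- \frac{6097}{11454} + 0\right) + 338 = - \frac{6097}{11454} + 338 = \frac{3865355}{11454}$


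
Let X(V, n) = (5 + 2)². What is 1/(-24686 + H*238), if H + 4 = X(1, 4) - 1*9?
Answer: -1/16118 ≈ -6.2042e-5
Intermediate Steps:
X(V, n) = 49 (X(V, n) = 7² = 49)
H = 36 (H = -4 + (49 - 1*9) = -4 + (49 - 9) = -4 + 40 = 36)
1/(-24686 + H*238) = 1/(-24686 + 36*238) = 1/(-24686 + 8568) = 1/(-16118) = -1/16118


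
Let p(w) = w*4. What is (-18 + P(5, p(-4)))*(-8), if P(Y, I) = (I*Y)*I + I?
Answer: -9968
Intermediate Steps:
p(w) = 4*w
P(Y, I) = I + Y*I**2 (P(Y, I) = Y*I**2 + I = I + Y*I**2)
(-18 + P(5, p(-4)))*(-8) = (-18 + (4*(-4))*(1 + (4*(-4))*5))*(-8) = (-18 - 16*(1 - 16*5))*(-8) = (-18 - 16*(1 - 80))*(-8) = (-18 - 16*(-79))*(-8) = (-18 + 1264)*(-8) = 1246*(-8) = -9968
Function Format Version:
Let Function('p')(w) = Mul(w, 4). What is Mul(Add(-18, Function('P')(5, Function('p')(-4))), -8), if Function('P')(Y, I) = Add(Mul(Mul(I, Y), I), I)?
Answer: -9968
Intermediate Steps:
Function('p')(w) = Mul(4, w)
Function('P')(Y, I) = Add(I, Mul(Y, Pow(I, 2))) (Function('P')(Y, I) = Add(Mul(Y, Pow(I, 2)), I) = Add(I, Mul(Y, Pow(I, 2))))
Mul(Add(-18, Function('P')(5, Function('p')(-4))), -8) = Mul(Add(-18, Mul(Mul(4, -4), Add(1, Mul(Mul(4, -4), 5)))), -8) = Mul(Add(-18, Mul(-16, Add(1, Mul(-16, 5)))), -8) = Mul(Add(-18, Mul(-16, Add(1, -80))), -8) = Mul(Add(-18, Mul(-16, -79)), -8) = Mul(Add(-18, 1264), -8) = Mul(1246, -8) = -9968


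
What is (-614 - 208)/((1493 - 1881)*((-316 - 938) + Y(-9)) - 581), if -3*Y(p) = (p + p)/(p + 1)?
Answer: -411/243131 ≈ -0.0016904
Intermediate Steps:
Y(p) = -2*p/(3*(1 + p)) (Y(p) = -(p + p)/(3*(p + 1)) = -2*p/(3*(1 + p)))
(-614 - 208)/((1493 - 1881)*((-316 - 938) + Y(-9)) - 581) = (-614 - 208)/((1493 - 1881)*((-316 - 938) - 2*(-9)/(3 + 3*(-9))) - 581) = -822/(-388*(-1254 - 2*(-9)/(3 - 27)) - 581) = -822/(-388*(-1254 - 2*(-9)/(-24)) - 581) = -822/(-388*(-1254 - 2*(-9)*(-1/24)) - 581) = -822/(-388*(-1254 - 3/4) - 581) = -822/(-388*(-5019/4) - 581) = -822/(486843 - 581) = -822/486262 = -822*1/486262 = -411/243131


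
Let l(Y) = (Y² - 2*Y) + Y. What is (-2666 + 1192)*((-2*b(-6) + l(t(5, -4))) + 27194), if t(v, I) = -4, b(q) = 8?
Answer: -40089852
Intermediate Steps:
l(Y) = Y² - Y
(-2666 + 1192)*((-2*b(-6) + l(t(5, -4))) + 27194) = (-2666 + 1192)*((-2*8 - 4*(-1 - 4)) + 27194) = -1474*((-16 - 4*(-5)) + 27194) = -1474*((-16 + 20) + 27194) = -1474*(4 + 27194) = -1474*27198 = -40089852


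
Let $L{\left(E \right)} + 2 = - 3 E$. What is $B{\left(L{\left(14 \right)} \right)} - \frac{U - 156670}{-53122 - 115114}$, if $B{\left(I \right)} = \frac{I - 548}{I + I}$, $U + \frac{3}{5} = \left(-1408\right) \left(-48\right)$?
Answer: $\frac{57347557}{9252980} \approx 6.1977$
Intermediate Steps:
$L{\left(E \right)} = -2 - 3 E$
$U = \frac{337917}{5}$ ($U = - \frac{3}{5} - -67584 = - \frac{3}{5} + 67584 = \frac{337917}{5} \approx 67583.0$)
$B{\left(I \right)} = \frac{-548 + I}{2 I}$
$B{\left(L{\left(14 \right)} \right)} - \frac{U - 156670}{-53122 - 115114} = \frac{-548 - 44}{2 \left(-2 - 42\right)} - \frac{\frac{337917}{5} - 156670}{-53122 - 115114} = \frac{-548 - 44}{2 \left(-2 - 42\right)} - - \frac{445433}{5 \left(-168236\right)} = \frac{-548 - 44}{2 \left(-44\right)} - \left(- \frac{445433}{5}\right) \left(- \frac{1}{168236}\right) = \frac{1}{2} \left(- \frac{1}{44}\right) \left(-592\right) - \frac{445433}{841180} = \frac{74}{11} - \frac{445433}{841180} = \frac{57347557}{9252980}$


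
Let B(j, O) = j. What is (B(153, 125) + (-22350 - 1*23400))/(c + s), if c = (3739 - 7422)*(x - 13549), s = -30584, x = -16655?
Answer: -45597/111210748 ≈ -0.00041001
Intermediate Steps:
c = 111241332 (c = (3739 - 7422)*(-16655 - 13549) = -3683*(-30204) = 111241332)
(B(153, 125) + (-22350 - 1*23400))/(c + s) = (153 + (-22350 - 1*23400))/(111241332 - 30584) = (153 + (-22350 - 23400))/111210748 = (153 - 45750)*(1/111210748) = -45597*1/111210748 = -45597/111210748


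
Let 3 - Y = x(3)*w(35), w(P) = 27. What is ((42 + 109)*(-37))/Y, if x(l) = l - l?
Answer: -5587/3 ≈ -1862.3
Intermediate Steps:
x(l) = 0
Y = 3 (Y = 3 - 0*27 = 3 - 1*0 = 3 + 0 = 3)
((42 + 109)*(-37))/Y = ((42 + 109)*(-37))/3 = (151*(-37))*(⅓) = -5587*⅓ = -5587/3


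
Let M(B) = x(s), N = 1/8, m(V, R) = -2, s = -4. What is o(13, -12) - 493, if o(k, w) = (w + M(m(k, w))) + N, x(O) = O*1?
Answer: -4071/8 ≈ -508.88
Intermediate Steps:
N = 1/8 ≈ 0.12500
x(O) = O
M(B) = -4
o(k, w) = -31/8 + w (o(k, w) = (w - 4) + 1/8 = (-4 + w) + 1/8 = -31/8 + w)
o(13, -12) - 493 = (-31/8 - 12) - 493 = -127/8 - 493 = -4071/8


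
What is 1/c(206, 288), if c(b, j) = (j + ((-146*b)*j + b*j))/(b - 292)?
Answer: 43/4301136 ≈ 9.9974e-6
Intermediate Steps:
c(b, j) = (j - 145*b*j)/(-292 + b) (c(b, j) = (j + (-146*b*j + b*j))/(-292 + b) = (j - 145*b*j)/(-292 + b))
1/c(206, 288) = 1/(288*(1 - 145*206)/(-292 + 206)) = 1/(288*(1 - 29870)/(-86)) = 1/(288*(-1/86)*(-29869)) = 1/(4301136/43) = 43/4301136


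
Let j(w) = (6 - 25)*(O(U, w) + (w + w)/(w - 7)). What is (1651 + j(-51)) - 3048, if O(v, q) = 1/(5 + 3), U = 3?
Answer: -332407/232 ≈ -1432.8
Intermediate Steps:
O(v, q) = ⅛ (O(v, q) = 1/8 = ⅛)
j(w) = -19/8 - 38*w/(-7 + w) (j(w) = (6 - 25)*(⅛ + (w + w)/(w - 7)) = -19*(⅛ + (2*w)/(-7 + w)) = -19*(⅛ + 2*w/(-7 + w)) = -19/8 - 38*w/(-7 + w))
(1651 + j(-51)) - 3048 = (1651 + 19*(7 - 17*(-51))/(8*(-7 - 51))) - 3048 = (1651 + (19/8)*(7 + 867)/(-58)) - 3048 = (1651 + (19/8)*(-1/58)*874) - 3048 = (1651 - 8303/232) - 3048 = 374729/232 - 3048 = -332407/232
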